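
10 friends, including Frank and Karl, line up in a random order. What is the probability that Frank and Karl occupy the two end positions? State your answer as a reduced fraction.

1/45

There are 10! = 3628800 arrangements.
Place Frank and Karl at the ends in 2 ways, arrange the remaining 8 in 8! = 40320 ways: 2·40320 = 80640.
Probability = 80640/3628800 = 1/45.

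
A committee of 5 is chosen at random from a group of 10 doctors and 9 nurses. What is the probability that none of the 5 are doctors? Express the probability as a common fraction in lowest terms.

7/646

There are C(19,5) = 11628 possible selections.
Selections with no doctors (all nurses): C(9,5) = 126.
Probability = 126/11628 = 7/646.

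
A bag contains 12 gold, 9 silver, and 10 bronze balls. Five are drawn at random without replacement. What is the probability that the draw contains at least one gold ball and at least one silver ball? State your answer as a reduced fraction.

There are C(31,5) = 169911 possible draws.
By inclusion-exclusion on the complements, draws missing all gold or all silver: C(19,5) + C(22,5) − C(10,5) = 11628 + 26334 − 252 = 37710.
So draws with at least one of each: 169911 − 37710 = 132201, probability 132201/169911 = 14689/18879.

14689/18879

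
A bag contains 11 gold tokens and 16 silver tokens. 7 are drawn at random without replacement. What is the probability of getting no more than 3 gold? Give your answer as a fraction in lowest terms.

There are C(27,7) = 888030 ways to choose the 7.
Favorable selections (no more than 3 gold): C(11,0)·C(16,7) + C(11,1)·C(16,6) + C(11,2)·C(16,5) + C(11,3)·C(16,4) = 11440 + 88088 + 240240 + 300300 = 640068.
Probability = 640068/888030 = 746/1035.

746/1035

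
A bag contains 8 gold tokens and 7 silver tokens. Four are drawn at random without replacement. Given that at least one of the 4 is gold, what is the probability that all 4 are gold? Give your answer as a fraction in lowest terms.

1/19

Work in counts. Selections with at least one gold: C(15,4) − C(7,4) = 1365 − 35 = 1330.
Of those, selections where all 4 are gold: C(8,4) = 70.
Conditional probability = 70/1330 = 1/19.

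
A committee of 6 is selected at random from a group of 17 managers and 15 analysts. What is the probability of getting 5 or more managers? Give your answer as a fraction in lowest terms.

3757/32364

There are C(32,6) = 906192 ways to choose the 6.
Favorable selections (5 or more managers): C(17,5)·C(15,1) + C(17,6)·C(15,0) = 92820 + 12376 = 105196.
Probability = 105196/906192 = 3757/32364.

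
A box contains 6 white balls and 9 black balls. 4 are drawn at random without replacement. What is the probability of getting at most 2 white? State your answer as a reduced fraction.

6/7

Total selections: C(15,4) = 1365.
Count the complement (more than 2 white): C(6,3)·C(9,1) + C(6,4)·C(9,0) = 180 + 15 = 195.
Probability = 1 − 195/1365 = 1170/1365 = 6/7.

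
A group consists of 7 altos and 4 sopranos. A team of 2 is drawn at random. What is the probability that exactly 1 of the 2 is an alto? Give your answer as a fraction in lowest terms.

28/55

The sample space is all 2-subsets of the 11: C(11,2) = 55.
Selections with exactly 1 alto: choose 1 of the 7 altos and 1 of the 4 sopranos, C(7,1)·C(4,1) = 7·4 = 28.
Probability = 28/55.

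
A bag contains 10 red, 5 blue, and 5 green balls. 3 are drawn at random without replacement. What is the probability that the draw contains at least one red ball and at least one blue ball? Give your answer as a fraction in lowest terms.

115/228

There are C(20,3) = 1140 possible draws.
By inclusion-exclusion on the complements, draws missing all red or all blue: C(10,3) + C(15,3) − C(5,3) = 120 + 455 − 10 = 565.
So draws with at least one of each: 1140 − 565 = 575, probability 575/1140 = 115/228.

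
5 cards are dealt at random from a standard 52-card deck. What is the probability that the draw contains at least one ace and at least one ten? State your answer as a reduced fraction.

There are C(52,5) = 2598960 possible draws.
By inclusion-exclusion on the complements, draws missing all aces or all tens: C(48,5) + C(48,5) − C(44,5) = 1712304 + 1712304 − 1086008 = 2338600.
So draws with at least one of each: 2598960 − 2338600 = 260360, probability 260360/2598960 = 6509/64974.

6509/64974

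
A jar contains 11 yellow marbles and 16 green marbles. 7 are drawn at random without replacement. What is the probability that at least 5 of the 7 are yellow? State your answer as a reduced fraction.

There are C(27,7) = 888030 ways to choose the 7.
Favorable selections (at least 5 yellow): C(11,5)·C(16,2) + C(11,6)·C(16,1) + C(11,7)·C(16,0) = 55440 + 7392 + 330 = 63162.
Probability = 63162/888030 = 319/4485.

319/4485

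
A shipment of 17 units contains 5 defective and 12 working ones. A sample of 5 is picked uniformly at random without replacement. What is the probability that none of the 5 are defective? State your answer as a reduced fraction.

There are C(17,5) = 6188 possible selections.
Selections with no defective (all working): C(12,5) = 792.
Probability = 792/6188 = 198/1547.

198/1547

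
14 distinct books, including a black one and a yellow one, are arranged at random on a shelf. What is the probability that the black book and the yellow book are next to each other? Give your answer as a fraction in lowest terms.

1/7

There are 14! = 87178291200 arrangements.
Treat the black book and the yellow book as a block: 13! arrangements of the blocks × 2 orders within the block = 2·6227020800 = 12454041600.
Probability = 12454041600/87178291200 = 1/7.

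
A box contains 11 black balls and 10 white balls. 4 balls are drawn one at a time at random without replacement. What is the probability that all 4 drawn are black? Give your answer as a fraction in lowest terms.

Multiply the conditional probabilities at each draw: 11/21 · 10/20 · 9/19 · 8/18 = 7920/143640 = 22/399.

22/399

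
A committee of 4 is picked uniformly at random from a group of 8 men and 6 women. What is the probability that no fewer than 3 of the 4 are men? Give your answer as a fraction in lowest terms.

58/143

There are C(14,4) = 1001 ways to choose the 4.
Favorable selections (no fewer than 3 men): C(8,3)·C(6,1) + C(8,4)·C(6,0) = 336 + 70 = 406.
Probability = 406/1001 = 58/143.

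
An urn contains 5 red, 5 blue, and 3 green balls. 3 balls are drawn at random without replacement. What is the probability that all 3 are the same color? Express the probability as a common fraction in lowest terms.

21/286

There are C(13,3) = 286 ways to draw 3 balls.
All same color: C(5,3) + C(5,3) + C(3,3) = 10 + 10 + 1 = 21.
Probability = 21/286.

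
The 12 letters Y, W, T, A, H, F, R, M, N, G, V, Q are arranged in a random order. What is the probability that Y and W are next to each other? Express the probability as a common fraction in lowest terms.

There are 12! = 479001600 arrangements.
Treat Y and W as a block: 11! arrangements of the blocks × 2 orders within the block = 2·39916800 = 79833600.
Probability = 79833600/479001600 = 1/6.

1/6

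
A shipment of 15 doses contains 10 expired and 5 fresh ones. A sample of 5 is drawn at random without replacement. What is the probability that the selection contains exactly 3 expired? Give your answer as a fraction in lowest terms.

400/1001

Total number of selections: C(15,5) = 3003.
Selections with exactly 3 expired: choose 3 of the 10 expired and 2 of the 5 fresh, C(10,3)·C(5,2) = 120·10 = 1200.
Probability = 1200/3003 = 400/1001.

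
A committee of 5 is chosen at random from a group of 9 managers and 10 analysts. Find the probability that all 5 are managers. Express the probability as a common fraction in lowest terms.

There are C(19,5) = 11628 possible selections.
Selections with all managers: C(9,5) = 126.
Probability = 126/11628 = 7/646.

7/646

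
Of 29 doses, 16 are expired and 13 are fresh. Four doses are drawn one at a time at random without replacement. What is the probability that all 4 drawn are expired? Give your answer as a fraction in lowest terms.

20/261

Multiply the conditional probabilities at each draw: 16/29 · 15/28 · 14/27 · 13/26 = 43680/570024 = 20/261.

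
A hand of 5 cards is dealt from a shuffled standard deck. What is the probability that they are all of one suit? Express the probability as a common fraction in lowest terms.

33/16660

There are C(52,5) = 2598960 possible 5-card hands.
Hands of one suit: 4 suits × C(13,5) = 4·1287 = 5148.
Probability = 5148/2598960 = 33/16660.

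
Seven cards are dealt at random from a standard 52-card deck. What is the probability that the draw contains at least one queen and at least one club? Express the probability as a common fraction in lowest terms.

There are C(52,7) = 133784560 possible draws.
By inclusion-exclusion on the complements, draws missing all queens or all clubs: C(48,7) + C(39,7) − C(36,7) = 73629072 + 15380937 − 8347680 = 80662329.
So draws with at least one of each: 133784560 − 80662329 = 53122231, probability 53122231/133784560.

53122231/133784560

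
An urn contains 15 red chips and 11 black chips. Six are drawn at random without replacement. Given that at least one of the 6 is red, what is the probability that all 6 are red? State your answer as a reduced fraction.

65/2984

Work in counts. Selections with at least one red: C(26,6) − C(11,6) = 230230 − 462 = 229768.
Of those, selections where all 6 are red: C(15,6) = 5005.
Conditional probability = 5005/229768 = 65/2984.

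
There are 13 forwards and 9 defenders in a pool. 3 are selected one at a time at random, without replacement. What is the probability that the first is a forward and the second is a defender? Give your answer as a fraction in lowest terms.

Multiply the conditional probabilities at each draw: 13/22 · 9/21 = 117/462 = 39/154.

39/154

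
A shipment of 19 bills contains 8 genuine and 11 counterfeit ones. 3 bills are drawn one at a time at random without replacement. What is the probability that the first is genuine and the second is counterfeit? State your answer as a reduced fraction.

44/171

Multiply the conditional probabilities at each draw: 8/19 · 11/18 = 88/342 = 44/171.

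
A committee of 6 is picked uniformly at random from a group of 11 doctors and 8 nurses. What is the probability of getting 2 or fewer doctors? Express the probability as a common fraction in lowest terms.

There are C(19,6) = 27132 ways to choose the 6.
Favorable selections (2 or fewer doctors): C(11,0)·C(8,6) + C(11,1)·C(8,5) + C(11,2)·C(8,4) = 28 + 616 + 3850 = 4494.
Probability = 4494/27132 = 107/646.

107/646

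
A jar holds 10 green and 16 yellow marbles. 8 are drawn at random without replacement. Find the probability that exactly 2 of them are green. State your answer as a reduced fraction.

504/2185

Total number of selections: C(26,8) = 1562275.
Selections with exactly 2 green: choose 2 of the 10 green and 6 of the 16 yellow, C(10,2)·C(16,6) = 45·8008 = 360360.
Probability = 360360/1562275 = 504/2185.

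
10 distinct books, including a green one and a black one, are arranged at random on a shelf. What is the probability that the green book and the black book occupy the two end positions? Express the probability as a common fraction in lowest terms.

There are 10! = 3628800 arrangements.
Place the green book and the black book at the ends in 2 ways, arrange the remaining 8 in 8! = 40320 ways: 2·40320 = 80640.
Probability = 80640/3628800 = 1/45.

1/45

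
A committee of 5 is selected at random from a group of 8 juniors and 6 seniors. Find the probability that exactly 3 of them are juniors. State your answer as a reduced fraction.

60/143

Total number of selections: C(14,5) = 2002.
Selections with exactly 3 juniors: choose 3 of the 8 juniors and 2 of the 6 seniors, C(8,3)·C(6,2) = 56·15 = 840.
Probability = 840/2002 = 60/143.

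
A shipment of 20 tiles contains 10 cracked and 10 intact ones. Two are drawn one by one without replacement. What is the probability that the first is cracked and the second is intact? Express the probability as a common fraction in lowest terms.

5/19

Multiply the conditional probabilities at each draw: 10/20 · 10/19 = 100/380 = 5/19.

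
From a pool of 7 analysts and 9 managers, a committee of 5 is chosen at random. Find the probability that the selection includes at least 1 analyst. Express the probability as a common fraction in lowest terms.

Total selections: C(16,5) = 4368.
Favorable selections (at least 1 analyst): C(7,1)·C(9,4) + C(7,2)·C(9,3) + C(7,3)·C(9,2) + C(7,4)·C(9,1) + C(7,5)·C(9,0) = 882 + 1764 + 1260 + 315 + 21 = 4242.
Probability = 4242/4368 = 101/104.

101/104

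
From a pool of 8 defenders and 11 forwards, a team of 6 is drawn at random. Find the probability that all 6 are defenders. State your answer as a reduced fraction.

1/969

There are C(19,6) = 27132 possible selections.
Selections with all defenders: C(8,6) = 28.
Probability = 28/27132 = 1/969.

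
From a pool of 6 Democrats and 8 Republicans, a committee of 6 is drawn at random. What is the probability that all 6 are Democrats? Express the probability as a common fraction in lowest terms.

1/3003

There are C(14,6) = 3003 possible selections.
Selections with all Democrats: C(6,6) = 1.
Probability = 1/3003.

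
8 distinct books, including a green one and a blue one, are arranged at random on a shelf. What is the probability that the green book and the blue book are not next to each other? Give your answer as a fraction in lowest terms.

There are 8! = 40320 arrangements.
Arrangements with the green book and the blue book adjacent: 2·7! = 10080.
So not adjacent: 40320 − 10080 = 30240, probability 30240/40320 = 3/4.

3/4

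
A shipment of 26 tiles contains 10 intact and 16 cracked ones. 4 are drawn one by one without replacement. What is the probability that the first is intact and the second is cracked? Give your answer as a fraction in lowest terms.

16/65

Multiply the conditional probabilities at each draw: 10/26 · 16/25 = 160/650 = 16/65.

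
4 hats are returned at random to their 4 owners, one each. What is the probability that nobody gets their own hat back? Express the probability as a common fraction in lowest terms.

3/8

There are 4! = 24 assignments.
By inclusion-exclusion, assignments with no fixed points: C(4,0)·4! − C(4,1)·3! + C(4,2)·2! − C(4,3)·1! + C(4,4)·0! = 9.
Probability = 9/24 = 3/8.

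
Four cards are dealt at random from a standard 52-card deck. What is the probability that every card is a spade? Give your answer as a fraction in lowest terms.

11/4165

There are C(52,4) = 270725 possible 4-card hands.
Hands that are all spades: C(13,4) = 715.
Probability = 715/270725 = 11/4165.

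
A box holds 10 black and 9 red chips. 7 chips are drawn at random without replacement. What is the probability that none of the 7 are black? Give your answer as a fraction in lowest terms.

There are C(19,7) = 50388 possible selections.
Selections with no black (all red): C(9,7) = 36.
Probability = 36/50388 = 3/4199.

3/4199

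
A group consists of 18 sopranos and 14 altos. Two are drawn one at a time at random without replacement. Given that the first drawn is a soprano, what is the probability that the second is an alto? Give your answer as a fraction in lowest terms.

14/31

After removing one soprano, 31 remain: 17 sopranos and 14 altos.
So the probability the next is an alto is 14/31.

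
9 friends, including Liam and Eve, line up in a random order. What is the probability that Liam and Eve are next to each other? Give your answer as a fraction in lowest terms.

There are 9! = 362880 arrangements.
Treat Liam and Eve as a block: 8! arrangements of the blocks × 2 orders within the block = 2·40320 = 80640.
Probability = 80640/362880 = 2/9.

2/9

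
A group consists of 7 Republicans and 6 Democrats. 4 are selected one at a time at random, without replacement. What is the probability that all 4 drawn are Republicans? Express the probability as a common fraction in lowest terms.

Multiply the conditional probabilities at each draw: 7/13 · 6/12 · 5/11 · 4/10 = 840/17160 = 7/143.

7/143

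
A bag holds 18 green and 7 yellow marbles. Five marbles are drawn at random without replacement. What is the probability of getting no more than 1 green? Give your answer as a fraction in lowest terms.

Total selections: C(25,5) = 53130.
Favorable selections (no more than 1 green): C(18,0)·C(7,5) + C(18,1)·C(7,4) = 21 + 630 = 651.
Probability = 651/53130 = 31/2530.

31/2530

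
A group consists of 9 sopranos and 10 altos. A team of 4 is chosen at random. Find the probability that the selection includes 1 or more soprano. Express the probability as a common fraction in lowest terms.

There are C(19,4) = 3876 ways to choose the 4.
Favorable selections (1 or more soprano): C(9,1)·C(10,3) + C(9,2)·C(10,2) + C(9,3)·C(10,1) + C(9,4)·C(10,0) = 1080 + 1620 + 840 + 126 = 3666.
Probability = 3666/3876 = 611/646.

611/646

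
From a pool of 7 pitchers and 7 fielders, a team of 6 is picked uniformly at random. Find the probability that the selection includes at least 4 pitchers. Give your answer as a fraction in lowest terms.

127/429

Total selections: C(14,6) = 3003.
Favorable selections (at least 4 pitchers): C(7,4)·C(7,2) + C(7,5)·C(7,1) + C(7,6)·C(7,0) = 735 + 147 + 7 = 889.
Probability = 889/3003 = 127/429.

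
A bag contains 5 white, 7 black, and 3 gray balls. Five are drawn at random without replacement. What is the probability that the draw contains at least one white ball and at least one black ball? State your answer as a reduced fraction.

There are C(15,5) = 3003 possible draws.
By inclusion-exclusion on the complements, draws missing all white or all black: C(10,5) + C(8,5) − C(3,5) = 252 + 56 − 0 = 308.
So draws with at least one of each: 3003 − 308 = 2695, probability 2695/3003 = 35/39.

35/39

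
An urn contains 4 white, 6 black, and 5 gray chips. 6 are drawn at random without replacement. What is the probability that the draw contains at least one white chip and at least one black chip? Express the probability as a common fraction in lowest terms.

49/55

There are C(15,6) = 5005 possible draws.
By inclusion-exclusion on the complements, draws missing all white or all black: C(11,6) + C(9,6) − C(5,6) = 462 + 84 − 0 = 546.
So draws with at least one of each: 5005 − 546 = 4459, probability 4459/5005 = 49/55.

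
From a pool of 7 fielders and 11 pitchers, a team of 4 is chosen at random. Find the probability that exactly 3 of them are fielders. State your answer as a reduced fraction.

77/612

There are C(18,4) = 3060 ways to choose 4 from 18.
Selections with exactly 3 fielders: choose 3 of the 7 fielders and 1 of the 11 pitchers, C(7,3)·C(11,1) = 35·11 = 385.
Probability = 385/3060 = 77/612.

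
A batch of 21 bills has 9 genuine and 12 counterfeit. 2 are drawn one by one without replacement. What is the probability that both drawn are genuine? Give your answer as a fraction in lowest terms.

6/35

Multiply the conditional probabilities at each draw: 9/21 · 8/20 = 72/420 = 6/35.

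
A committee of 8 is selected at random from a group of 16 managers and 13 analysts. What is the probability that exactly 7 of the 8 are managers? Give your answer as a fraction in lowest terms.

The sample space is all 8-subsets of the 29: C(29,8) = 4292145.
Selections with exactly 7 managers: choose 7 of the 16 managers and 1 of the 13 analysts, C(16,7)·C(13,1) = 11440·13 = 148720.
Probability = 148720/4292145 = 208/6003.

208/6003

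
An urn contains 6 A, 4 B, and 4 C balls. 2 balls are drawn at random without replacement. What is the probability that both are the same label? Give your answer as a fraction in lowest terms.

There are C(14,2) = 91 ways to draw 2 balls.
All same label: C(6,2) + C(4,2) + C(4,2) = 15 + 6 + 6 = 27.
Probability = 27/91.

27/91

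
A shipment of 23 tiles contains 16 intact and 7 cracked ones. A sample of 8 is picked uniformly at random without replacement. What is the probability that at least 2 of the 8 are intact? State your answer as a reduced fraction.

Total selections: C(23,8) = 490314.
Favorable selections (at least 2 intact): C(16,2)·C(7,6) + C(16,3)·C(7,5) + C(16,4)·C(7,4) + C(16,5)·C(7,3) + C(16,6)·C(7,2) + C(16,7)·C(7,1) + C(16,8)·C(7,0) = 840 + 11760 + 63700 + 152880 + 168168 + 80080 + 12870 = 490298.
Probability = 490298/490314 = 245149/245157.

245149/245157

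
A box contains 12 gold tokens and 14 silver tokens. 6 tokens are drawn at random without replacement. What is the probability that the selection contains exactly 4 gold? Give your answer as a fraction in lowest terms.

9/46

Total number of selections: C(26,6) = 230230.
Selections with exactly 4 gold: choose 4 of the 12 gold and 2 of the 14 silver, C(12,4)·C(14,2) = 495·91 = 45045.
Probability = 45045/230230 = 9/46.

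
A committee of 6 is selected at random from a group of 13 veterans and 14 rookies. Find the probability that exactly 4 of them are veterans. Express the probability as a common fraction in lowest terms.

91/414

Total number of selections: C(27,6) = 296010.
Selections with exactly 4 veterans: choose 4 of the 13 veterans and 2 of the 14 rookies, C(13,4)·C(14,2) = 715·91 = 65065.
Probability = 65065/296010 = 91/414.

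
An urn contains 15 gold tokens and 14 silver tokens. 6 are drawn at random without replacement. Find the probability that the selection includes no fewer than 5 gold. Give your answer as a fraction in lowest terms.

517/5220

There are C(29,6) = 475020 ways to choose the 6.
Favorable selections (no fewer than 5 gold): C(15,5)·C(14,1) + C(15,6)·C(14,0) = 42042 + 5005 = 47047.
Probability = 47047/475020 = 517/5220.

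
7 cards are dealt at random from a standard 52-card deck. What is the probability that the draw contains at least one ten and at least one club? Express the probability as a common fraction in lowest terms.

There are C(52,7) = 133784560 possible draws.
By inclusion-exclusion on the complements, draws missing all tens or all clubs: C(48,7) + C(39,7) − C(36,7) = 73629072 + 15380937 − 8347680 = 80662329.
So draws with at least one of each: 133784560 − 80662329 = 53122231, probability 53122231/133784560.

53122231/133784560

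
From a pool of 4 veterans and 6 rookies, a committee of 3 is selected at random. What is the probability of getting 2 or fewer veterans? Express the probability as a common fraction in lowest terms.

29/30

Total selections: C(10,3) = 120.
The complement is exactly 3 veterans: C(4,3)·C(6,0) = 4.
Probability = 1 − 4/120 = 116/120 = 29/30.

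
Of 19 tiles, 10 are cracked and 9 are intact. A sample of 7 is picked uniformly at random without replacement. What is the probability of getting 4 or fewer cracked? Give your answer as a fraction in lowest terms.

6551/8398

Total selections: C(19,7) = 50388.
Count the complement (more than 4 cracked): C(10,5)·C(9,2) + C(10,6)·C(9,1) + C(10,7)·C(9,0) = 9072 + 1890 + 120 = 11082.
Probability = 1 − 11082/50388 = 39306/50388 = 6551/8398.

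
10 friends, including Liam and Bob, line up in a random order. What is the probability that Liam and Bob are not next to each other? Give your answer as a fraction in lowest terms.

There are 10! = 3628800 arrangements.
Arrangements with Liam and Bob adjacent: 2·9! = 725760.
So not adjacent: 3628800 − 725760 = 2903040, probability 2903040/3628800 = 4/5.

4/5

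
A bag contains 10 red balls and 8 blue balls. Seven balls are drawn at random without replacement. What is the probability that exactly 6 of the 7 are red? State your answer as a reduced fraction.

35/663

The sample space is all 7-subsets of the 18: C(18,7) = 31824.
Selections with exactly 6 red: choose 6 of the 10 red and 1 of the 8 blue, C(10,6)·C(8,1) = 210·8 = 1680.
Probability = 1680/31824 = 35/663.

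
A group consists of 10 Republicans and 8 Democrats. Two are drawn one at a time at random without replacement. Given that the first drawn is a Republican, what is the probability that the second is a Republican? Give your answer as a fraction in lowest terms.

After removing one Republican, 17 remain: 9 Republicans and 8 Democrats.
So the probability the next is a Republican is 9/17.

9/17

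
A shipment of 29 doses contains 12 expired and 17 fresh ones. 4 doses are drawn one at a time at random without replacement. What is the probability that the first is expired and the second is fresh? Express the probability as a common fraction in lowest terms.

51/203

Multiply the conditional probabilities at each draw: 12/29 · 17/28 = 204/812 = 51/203.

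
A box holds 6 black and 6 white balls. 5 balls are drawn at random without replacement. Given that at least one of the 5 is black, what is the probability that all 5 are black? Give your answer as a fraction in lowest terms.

1/131

Work in counts. Selections with at least one black: C(12,5) − C(6,5) = 792 − 6 = 786.
Of those, selections where all 5 are black: C(6,5) = 6.
Conditional probability = 6/786 = 1/131.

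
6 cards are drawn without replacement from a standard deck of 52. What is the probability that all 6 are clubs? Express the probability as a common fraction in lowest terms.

33/391510

There are C(52,6) = 20358520 possible 6-card hands.
Hands that are all clubs: C(13,6) = 1716.
Probability = 1716/20358520 = 33/391510.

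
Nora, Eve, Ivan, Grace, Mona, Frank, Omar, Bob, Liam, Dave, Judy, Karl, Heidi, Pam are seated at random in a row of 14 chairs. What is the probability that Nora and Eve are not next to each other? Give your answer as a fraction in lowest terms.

6/7

There are 14! = 87178291200 arrangements.
Arrangements with Nora and Eve adjacent: 2·13! = 12454041600.
So not adjacent: 87178291200 − 12454041600 = 74724249600, probability 74724249600/87178291200 = 6/7.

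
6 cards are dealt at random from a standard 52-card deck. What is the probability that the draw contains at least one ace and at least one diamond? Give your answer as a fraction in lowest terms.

6772177/20358520

There are C(52,6) = 20358520 possible draws.
By inclusion-exclusion on the complements, draws missing all aces or all diamonds: C(48,6) + C(39,6) − C(36,6) = 12271512 + 3262623 − 1947792 = 13586343.
So draws with at least one of each: 20358520 − 13586343 = 6772177, probability 6772177/20358520.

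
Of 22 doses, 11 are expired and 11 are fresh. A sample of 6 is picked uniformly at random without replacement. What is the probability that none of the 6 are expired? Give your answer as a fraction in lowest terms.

There are C(22,6) = 74613 possible selections.
Selections with no expired (all fresh): C(11,6) = 462.
Probability = 462/74613 = 2/323.

2/323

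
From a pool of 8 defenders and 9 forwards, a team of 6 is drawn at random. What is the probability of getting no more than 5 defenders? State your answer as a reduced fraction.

441/442

There are C(17,6) = 12376 ways to choose the 6.
Favorable selections (no more than 5 defenders): C(8,0)·C(9,6) + C(8,1)·C(9,5) + C(8,2)·C(9,4) + C(8,3)·C(9,3) + C(8,4)·C(9,2) + C(8,5)·C(9,1) = 84 + 1008 + 3528 + 4704 + 2520 + 504 = 12348.
Probability = 12348/12376 = 441/442.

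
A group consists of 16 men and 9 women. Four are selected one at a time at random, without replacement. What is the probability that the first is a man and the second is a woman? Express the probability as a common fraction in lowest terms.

Multiply the conditional probabilities at each draw: 16/25 · 9/24 = 144/600 = 6/25.

6/25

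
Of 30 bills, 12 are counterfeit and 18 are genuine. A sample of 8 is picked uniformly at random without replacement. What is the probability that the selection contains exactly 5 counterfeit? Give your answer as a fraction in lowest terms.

There are C(30,8) = 5852925 ways to choose 8 from 30.
Selections with exactly 5 counterfeit: choose 5 of the 12 counterfeit and 3 of the 18 genuine, C(12,5)·C(18,3) = 792·816 = 646272.
Probability = 646272/5852925 = 23936/216775.

23936/216775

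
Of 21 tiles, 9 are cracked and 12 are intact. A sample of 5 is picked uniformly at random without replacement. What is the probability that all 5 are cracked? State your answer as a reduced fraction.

2/323

There are C(21,5) = 20349 possible selections.
Selections with all cracked: C(9,5) = 126.
Probability = 126/20349 = 2/323.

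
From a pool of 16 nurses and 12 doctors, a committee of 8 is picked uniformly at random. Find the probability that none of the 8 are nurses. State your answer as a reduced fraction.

There are C(28,8) = 3108105 possible selections.
Selections with no nurses (all doctors): C(12,8) = 495.
Probability = 495/3108105 = 1/6279.

1/6279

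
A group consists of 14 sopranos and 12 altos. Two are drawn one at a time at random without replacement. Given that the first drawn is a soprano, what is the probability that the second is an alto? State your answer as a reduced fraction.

12/25

After removing one soprano, 25 remain: 13 sopranos and 12 altos.
So the probability the next is an alto is 12/25.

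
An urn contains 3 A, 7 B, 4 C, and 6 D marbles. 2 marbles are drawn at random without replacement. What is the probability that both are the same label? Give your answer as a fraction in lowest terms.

There are C(20,2) = 190 ways to draw 2 marbles.
All same label: C(3,2) + C(7,2) + C(4,2) + C(6,2) = 3 + 21 + 6 + 15 = 45.
Probability = 45/190 = 9/38.

9/38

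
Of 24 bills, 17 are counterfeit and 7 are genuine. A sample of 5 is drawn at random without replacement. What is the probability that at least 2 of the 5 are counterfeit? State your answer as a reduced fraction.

68/69

Total selections: C(24,5) = 42504.
Favorable selections (at least 2 counterfeit): C(17,2)·C(7,3) + C(17,3)·C(7,2) + C(17,4)·C(7,1) + C(17,5)·C(7,0) = 4760 + 14280 + 16660 + 6188 = 41888.
Probability = 41888/42504 = 68/69.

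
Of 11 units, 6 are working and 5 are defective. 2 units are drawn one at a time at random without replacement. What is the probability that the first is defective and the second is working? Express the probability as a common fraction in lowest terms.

Multiply the conditional probabilities at each draw: 5/11 · 6/10 = 30/110 = 3/11.

3/11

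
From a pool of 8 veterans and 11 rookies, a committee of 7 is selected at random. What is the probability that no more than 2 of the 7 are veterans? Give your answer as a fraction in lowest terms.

2827/8398

There are C(19,7) = 50388 ways to choose the 7.
Favorable selections (no more than 2 veterans): C(8,0)·C(11,7) + C(8,1)·C(11,6) + C(8,2)·C(11,5) = 330 + 3696 + 12936 = 16962.
Probability = 16962/50388 = 2827/8398.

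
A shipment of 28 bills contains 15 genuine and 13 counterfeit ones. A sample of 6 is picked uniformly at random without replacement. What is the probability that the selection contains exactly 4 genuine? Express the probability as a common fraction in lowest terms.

The sample space is all 6-subsets of the 28: C(28,6) = 376740.
Selections with exactly 4 genuine: choose 4 of the 15 genuine and 2 of the 13 counterfeit, C(15,4)·C(13,2) = 1365·78 = 106470.
Probability = 106470/376740 = 13/46.

13/46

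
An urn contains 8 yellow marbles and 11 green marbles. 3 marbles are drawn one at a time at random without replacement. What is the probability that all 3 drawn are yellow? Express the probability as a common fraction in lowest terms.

56/969

Multiply the conditional probabilities at each draw: 8/19 · 7/18 · 6/17 = 336/5814 = 56/969.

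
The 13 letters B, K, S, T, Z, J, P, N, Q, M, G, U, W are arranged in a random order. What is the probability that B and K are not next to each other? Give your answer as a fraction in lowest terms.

There are 13! = 6227020800 arrangements.
Arrangements with B and K adjacent: 2·12! = 958003200.
So not adjacent: 6227020800 − 958003200 = 5269017600, probability 5269017600/6227020800 = 11/13.

11/13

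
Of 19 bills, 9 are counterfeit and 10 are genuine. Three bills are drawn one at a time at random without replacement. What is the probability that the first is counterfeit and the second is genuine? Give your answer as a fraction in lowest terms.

5/19

Multiply the conditional probabilities at each draw: 9/19 · 10/18 = 90/342 = 5/19.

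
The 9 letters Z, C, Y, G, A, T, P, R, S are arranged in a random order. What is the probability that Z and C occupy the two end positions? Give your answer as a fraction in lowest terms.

1/36

There are 9! = 362880 arrangements.
Place Z and C at the ends in 2 ways, arrange the remaining 7 in 7! = 5040 ways: 2·5040 = 10080.
Probability = 10080/362880 = 1/36.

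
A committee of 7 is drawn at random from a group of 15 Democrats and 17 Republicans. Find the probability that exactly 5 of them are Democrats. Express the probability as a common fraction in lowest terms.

The sample space is all 7-subsets of the 32: C(32,7) = 3365856.
Selections with exactly 5 Democrats: choose 5 of the 15 Democrats and 2 of the 17 Republicans, C(15,5)·C(17,2) = 3003·136 = 408408.
Probability = 408408/3365856 = 1309/10788.

1309/10788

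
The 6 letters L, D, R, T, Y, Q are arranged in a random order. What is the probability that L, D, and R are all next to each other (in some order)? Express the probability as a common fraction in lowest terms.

There are 6! = 720 arrangements.
Treat the three as one block: 4! placements × 3! orders within the block = 24·6 = 144.
Probability = 144/720 = 1/5.

1/5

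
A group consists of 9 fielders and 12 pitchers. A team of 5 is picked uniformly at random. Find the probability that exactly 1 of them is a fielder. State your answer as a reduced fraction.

The sample space is all 5-subsets of the 21: C(21,5) = 20349.
Selections with exactly 1 fielder: choose 1 of the 9 fielders and 4 of the 12 pitchers, C(9,1)·C(12,4) = 9·495 = 4455.
Probability = 4455/20349 = 495/2261.

495/2261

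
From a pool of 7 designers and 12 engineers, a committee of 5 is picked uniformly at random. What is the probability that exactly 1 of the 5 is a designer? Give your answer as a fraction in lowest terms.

385/1292

The sample space is all 5-subsets of the 19: C(19,5) = 11628.
Selections with exactly 1 designer: choose 1 of the 7 designers and 4 of the 12 engineers, C(7,1)·C(12,4) = 7·495 = 3465.
Probability = 3465/11628 = 385/1292.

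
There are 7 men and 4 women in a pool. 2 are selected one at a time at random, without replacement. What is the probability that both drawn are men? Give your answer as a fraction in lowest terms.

21/55

Multiply the conditional probabilities at each draw: 7/11 · 6/10 = 42/110 = 21/55.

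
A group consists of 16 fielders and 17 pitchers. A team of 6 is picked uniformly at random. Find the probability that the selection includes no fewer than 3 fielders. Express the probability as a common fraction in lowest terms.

There are C(33,6) = 1107568 ways to choose the 6.
Favorable selections (no fewer than 3 fielders): C(16,3)·C(17,3) + C(16,4)·C(17,2) + C(16,5)·C(17,1) + C(16,6)·C(17,0) = 380800 + 247520 + 74256 + 8008 = 710584.
Probability = 710584/1107568 = 12689/19778.

12689/19778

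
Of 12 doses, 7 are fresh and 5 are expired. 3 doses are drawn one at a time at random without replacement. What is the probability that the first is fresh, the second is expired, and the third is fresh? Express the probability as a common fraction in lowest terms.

7/44

Multiply the conditional probabilities at each draw: 7/12 · 5/11 · 6/10 = 210/1320 = 7/44.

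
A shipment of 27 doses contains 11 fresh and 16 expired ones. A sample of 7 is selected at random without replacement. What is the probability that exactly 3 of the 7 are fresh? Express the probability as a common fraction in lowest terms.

The sample space is all 7-subsets of the 27: C(27,7) = 888030.
Selections with exactly 3 fresh: choose 3 of the 11 fresh and 4 of the 16 expired, C(11,3)·C(16,4) = 165·1820 = 300300.
Probability = 300300/888030 = 70/207.

70/207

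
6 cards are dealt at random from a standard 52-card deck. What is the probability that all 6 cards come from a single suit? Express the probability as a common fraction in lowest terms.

There are C(52,6) = 20358520 possible 6-card hands.
Hands of one suit: 4 suits × C(13,6) = 4·1716 = 6864.
Probability = 6864/20358520 = 66/195755.

66/195755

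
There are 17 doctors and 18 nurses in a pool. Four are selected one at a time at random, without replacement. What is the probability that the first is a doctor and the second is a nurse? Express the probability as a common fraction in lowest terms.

Multiply the conditional probabilities at each draw: 17/35 · 18/34 = 306/1190 = 9/35.

9/35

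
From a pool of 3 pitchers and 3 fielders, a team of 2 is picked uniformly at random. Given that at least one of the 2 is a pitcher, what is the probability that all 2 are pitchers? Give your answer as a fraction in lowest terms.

Work in counts. Selections with at least one pitcher: C(6,2) − C(3,2) = 15 − 3 = 12.
Of those, selections where all 2 are pitchers: C(3,2) = 3.
Conditional probability = 3/12 = 1/4.

1/4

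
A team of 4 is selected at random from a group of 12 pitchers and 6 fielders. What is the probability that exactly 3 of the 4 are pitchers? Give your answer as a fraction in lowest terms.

22/51

There are C(18,4) = 3060 ways to choose 4 from 18.
Selections with exactly 3 pitchers: choose 3 of the 12 pitchers and 1 of the 6 fielders, C(12,3)·C(6,1) = 220·6 = 1320.
Probability = 1320/3060 = 22/51.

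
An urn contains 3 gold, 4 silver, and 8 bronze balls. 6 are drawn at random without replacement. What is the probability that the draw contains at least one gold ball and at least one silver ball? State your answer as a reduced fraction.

521/715

There are C(15,6) = 5005 possible draws.
By inclusion-exclusion on the complements, draws missing all gold or all silver: C(12,6) + C(11,6) − C(8,6) = 924 + 462 − 28 = 1358.
So draws with at least one of each: 5005 − 1358 = 3647, probability 3647/5005 = 521/715.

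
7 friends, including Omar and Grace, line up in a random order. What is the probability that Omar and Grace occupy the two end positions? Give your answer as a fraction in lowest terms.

There are 7! = 5040 arrangements.
Place Omar and Grace at the ends in 2 ways, arrange the remaining 5 in 5! = 120 ways: 2·120 = 240.
Probability = 240/5040 = 1/21.

1/21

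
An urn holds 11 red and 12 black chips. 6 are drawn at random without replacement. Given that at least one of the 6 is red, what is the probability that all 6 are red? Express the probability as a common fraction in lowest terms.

2/433

Work in counts. Selections with at least one red: C(23,6) − C(12,6) = 100947 − 924 = 100023.
Of those, selections where all 6 are red: C(11,6) = 462.
Conditional probability = 462/100023 = 2/433.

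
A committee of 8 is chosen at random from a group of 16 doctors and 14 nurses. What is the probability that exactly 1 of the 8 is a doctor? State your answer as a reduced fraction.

Total number of selections: C(30,8) = 5852925.
Selections with exactly 1 doctor: choose 1 of the 16 doctors and 7 of the 14 nurses, C(16,1)·C(14,7) = 16·3432 = 54912.
Probability = 54912/5852925 = 1408/150075.

1408/150075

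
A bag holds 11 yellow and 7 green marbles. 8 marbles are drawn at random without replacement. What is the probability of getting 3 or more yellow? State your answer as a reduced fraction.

219/221

Total selections: C(18,8) = 43758.
Favorable selections (3 or more yellow): C(11,3)·C(7,5) + C(11,4)·C(7,4) + C(11,5)·C(7,3) + C(11,6)·C(7,2) + C(11,7)·C(7,1) + C(11,8)·C(7,0) = 3465 + 11550 + 16170 + 9702 + 2310 + 165 = 43362.
Probability = 43362/43758 = 219/221.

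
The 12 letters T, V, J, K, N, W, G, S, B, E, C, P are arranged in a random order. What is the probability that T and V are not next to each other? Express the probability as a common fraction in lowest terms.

There are 12! = 479001600 arrangements.
Arrangements with T and V adjacent: 2·11! = 79833600.
So not adjacent: 479001600 − 79833600 = 399168000, probability 399168000/479001600 = 5/6.

5/6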